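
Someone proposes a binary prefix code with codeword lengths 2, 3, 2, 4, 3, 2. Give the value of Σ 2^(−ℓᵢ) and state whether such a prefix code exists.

With common denominator 2^4 = 16: Σ 2^(−ℓᵢ) = 4/16 + 2/16 + 4/16 + 1/16 + 2/16 + 4/16 = 17/16 = 1.0625.
Kraft's inequality requires Σ ≤ 1; here Σ = 1.0625 > 1, so no such prefix code exists.

1.0625; no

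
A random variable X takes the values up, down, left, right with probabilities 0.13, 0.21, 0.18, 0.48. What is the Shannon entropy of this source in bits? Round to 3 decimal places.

H = −Σ pᵢ log₂ pᵢ.
−0.13·log₂(0.13) = 0.3826
−0.21·log₂(0.21) = 0.4728
−0.18·log₂(0.18) = 0.4453
−0.48·log₂(0.48) = 0.5083
Sum ≈ 1.8090 → 1.809 bits.

1.809 bits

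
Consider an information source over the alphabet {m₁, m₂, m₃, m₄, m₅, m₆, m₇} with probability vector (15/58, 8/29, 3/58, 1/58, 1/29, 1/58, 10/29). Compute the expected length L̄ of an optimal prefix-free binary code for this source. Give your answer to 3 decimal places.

Repeatedly combine the two least-probable nodes; the expected code length is the sum of the merged weights.
merge 1/58 + 1/58 → 1/29
merge 1/29 + 1/29 → 2/29
merge 3/58 + 2/29 → 7/58
merge 7/58 + 15/58 → 11/29
merge 8/29 + 10/29 → 18/29
merge 11/29 + 18/29 → 1
L = 1/29 + 2/29 + 7/58 + 11/29 + 18/29 + 1 = 129/58 ≈ 2.224 bits/symbol.

2.224 bits/symbol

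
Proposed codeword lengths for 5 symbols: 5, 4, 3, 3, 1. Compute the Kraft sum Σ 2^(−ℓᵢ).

With common denominator 2^5 = 32: Σ 2^(−ℓᵢ) = 1/32 + 2/32 + 4/32 + 4/32 + 16/32 = 27/32 = 0.84375.

0.84375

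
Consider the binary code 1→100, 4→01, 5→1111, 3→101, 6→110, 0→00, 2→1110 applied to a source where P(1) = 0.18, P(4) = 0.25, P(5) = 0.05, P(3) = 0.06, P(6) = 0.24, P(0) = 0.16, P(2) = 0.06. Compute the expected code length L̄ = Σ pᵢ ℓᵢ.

L̄ = Σ pᵢ·ℓᵢ = 0.18·3 + 0.25·2 + 0.05·4 + 0.06·3 + 0.24·3 + 0.16·2 + 0.06·4 = 2.7 bits/symbol.

2.7 bits/symbol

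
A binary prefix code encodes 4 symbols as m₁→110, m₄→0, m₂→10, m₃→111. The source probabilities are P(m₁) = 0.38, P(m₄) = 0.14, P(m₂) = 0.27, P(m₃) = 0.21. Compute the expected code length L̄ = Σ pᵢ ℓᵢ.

L̄ = Σ pᵢ·ℓᵢ = 0.38·3 + 0.14·1 + 0.27·2 + 0.21·3 = 2.45 bits/symbol.

2.45 bits/symbol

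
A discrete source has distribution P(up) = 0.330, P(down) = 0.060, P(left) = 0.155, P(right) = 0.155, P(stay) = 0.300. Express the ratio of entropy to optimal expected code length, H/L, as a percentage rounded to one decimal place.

Entropy H = −Σ p log₂ p ≈ 2.1262 bits.
Huffman merges: 3/50+31/200→43/200; 31/200+43/200→37/100; 3/10+33/100→63/100; 37/100+63/100→1. L = 443/200 ≈ 2.2150.
Efficiency = H/L = 2.1262/2.2150 = 96.0%.

96.0%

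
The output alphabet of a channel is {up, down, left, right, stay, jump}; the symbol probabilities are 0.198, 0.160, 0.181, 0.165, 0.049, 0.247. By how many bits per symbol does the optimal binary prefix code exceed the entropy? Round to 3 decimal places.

Entropy H = −Σ p log₂ p ≈ 2.4724 bits.
Huffman merges: 49/1000+4/25→209/1000; 33/200+181/1000→173/500; 99/500+209/1000→407/1000; 247/1000+173/500→593/1000; 407/1000+593/1000→1. L = 511/200 ≈ 2.5550.
L − H = 2.5550 − 2.4724 = 0.083 bits.

0.083 bits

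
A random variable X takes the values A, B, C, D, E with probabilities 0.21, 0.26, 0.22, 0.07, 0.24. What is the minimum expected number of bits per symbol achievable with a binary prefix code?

2.28 bits/symbol

Repeatedly combine the two least-probable nodes; the expected code length is the sum of the merged weights.
merge 7/100 + 21/100 → 7/25
merge 11/50 + 6/25 → 23/50
merge 13/50 + 7/25 → 27/50
merge 23/50 + 27/50 → 1
L = 7/25 + 23/50 + 27/50 + 1 = 57/25 = 2.28 bits/symbol.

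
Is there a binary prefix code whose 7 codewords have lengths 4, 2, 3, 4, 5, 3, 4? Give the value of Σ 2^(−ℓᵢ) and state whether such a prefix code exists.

With common denominator 2^5 = 32: Σ 2^(−ℓᵢ) = 2/32 + 8/32 + 4/32 + 2/32 + 1/32 + 4/32 + 2/32 = 23/32 = 0.71875.
Kraft's inequality requires Σ ≤ 1; here Σ = 0.71875 ≤ 1, so such a prefix code exists.

0.71875; yes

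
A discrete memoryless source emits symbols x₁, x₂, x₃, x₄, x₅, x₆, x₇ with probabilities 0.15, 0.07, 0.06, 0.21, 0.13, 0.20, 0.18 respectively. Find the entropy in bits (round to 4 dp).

2.6878 bits

H = −Σ pᵢ log₂ pᵢ.
−0.15·log₂(0.15) = 0.4105
−0.07·log₂(0.07) = 0.2686
−0.06·log₂(0.06) = 0.2435
−0.21·log₂(0.21) = 0.4728
−0.13·log₂(0.13) = 0.3826
−0.20·log₂(0.20) = 0.4644
−0.18·log₂(0.18) = 0.4453
Sum ≈ 2.6878 → 2.6878 bits.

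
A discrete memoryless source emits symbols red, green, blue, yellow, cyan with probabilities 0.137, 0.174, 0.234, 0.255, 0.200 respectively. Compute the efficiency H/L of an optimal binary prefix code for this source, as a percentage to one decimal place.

Entropy H = −Σ p log₂ p ≈ 2.2893 bits.
Huffman merges: 137/1000+87/500→311/1000; 1/5+117/500→217/500; 51/200+311/1000→283/500; 217/500+283/500→1. L = 2311/1000 ≈ 2.3110.
Efficiency = H/L = 2.2893/2.3110 = 99.1%.

99.1%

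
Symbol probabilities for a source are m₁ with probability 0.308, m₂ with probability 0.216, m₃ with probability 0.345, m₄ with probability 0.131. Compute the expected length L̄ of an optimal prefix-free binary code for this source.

2 bits/symbol

Repeatedly combine the two least-probable nodes; the expected code length is the sum of the merged weights.
merge 131/1000 + 27/125 → 347/1000
merge 77/250 + 69/200 → 653/1000
merge 347/1000 + 653/1000 → 1
L = 347/1000 + 653/1000 + 1 = 2 bits/symbol.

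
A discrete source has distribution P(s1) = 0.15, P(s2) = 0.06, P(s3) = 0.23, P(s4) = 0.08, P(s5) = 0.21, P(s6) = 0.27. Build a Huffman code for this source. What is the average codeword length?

Repeatedly combine the two least-probable nodes; the expected code length is the sum of the merged weights.
merge 3/50 + 2/25 → 7/50
merge 7/50 + 3/20 → 29/100
merge 21/100 + 23/100 → 11/25
merge 27/100 + 29/100 → 14/25
merge 11/25 + 14/25 → 1
L = 7/50 + 29/100 + 11/25 + 14/25 + 1 = 243/100 = 2.43 bits/symbol.

2.43 bits/symbol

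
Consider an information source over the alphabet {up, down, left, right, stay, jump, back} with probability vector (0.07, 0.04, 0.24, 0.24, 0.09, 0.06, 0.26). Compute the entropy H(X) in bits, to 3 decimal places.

H = −Σ pᵢ log₂ pᵢ.
−0.07·log₂(0.07) = 0.2686
−0.04·log₂(0.04) = 0.1858
−0.24·log₂(0.24) = 0.4941
−0.24·log₂(0.24) = 0.4941
−0.09·log₂(0.09) = 0.3127
−0.06·log₂(0.06) = 0.2435
−0.26·log₂(0.26) = 0.5053
Sum ≈ 2.5041 → 2.504 bits.

2.504 bits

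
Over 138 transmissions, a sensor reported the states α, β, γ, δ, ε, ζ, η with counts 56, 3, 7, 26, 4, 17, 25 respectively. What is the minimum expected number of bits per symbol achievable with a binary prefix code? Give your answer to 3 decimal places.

Probabilities are the counts divided by 138.
Repeatedly combine the two least-probable nodes; the expected code length is the sum of the merged weights.
merge 1/46 + 2/69 → 7/138
merge 7/138 + 7/138 → 7/69
merge 7/69 + 17/138 → 31/138
merge 25/138 + 13/69 → 17/46
merge 31/138 + 17/46 → 41/69
merge 28/69 + 41/69 → 1
L = 7/138 + 7/69 + 31/138 + 17/46 + 41/69 + 1 = 323/138 ≈ 2.341 bits/symbol.

2.341 bits/symbol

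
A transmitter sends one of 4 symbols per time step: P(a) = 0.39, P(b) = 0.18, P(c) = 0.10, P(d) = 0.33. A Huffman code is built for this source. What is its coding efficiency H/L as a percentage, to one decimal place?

97.1%

Entropy H = −Σ p log₂ p ≈ 1.8351 bits.
Huffman merges: 1/10+9/50→7/25; 7/25+33/100→61/100; 39/100+61/100→1. L = 189/100 ≈ 1.8900.
Efficiency = H/L = 1.8351/1.8900 = 97.1%.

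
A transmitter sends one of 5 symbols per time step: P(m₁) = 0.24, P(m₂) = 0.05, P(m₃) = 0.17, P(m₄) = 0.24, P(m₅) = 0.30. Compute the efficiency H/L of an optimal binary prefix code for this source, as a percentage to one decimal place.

97.3%

Entropy H = −Σ p log₂ p ≈ 2.1600 bits.
Huffman merges: 1/20+17/100→11/50; 11/50+6/25→23/50; 6/25+3/10→27/50; 23/50+27/50→1. L = 111/50 ≈ 2.2200.
Efficiency = H/L = 2.1600/2.2200 = 97.3%.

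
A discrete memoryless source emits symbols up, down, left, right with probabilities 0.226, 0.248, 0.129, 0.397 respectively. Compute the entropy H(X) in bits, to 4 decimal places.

H = −Σ pᵢ log₂ pᵢ.
−0.226·log₂(0.226) = 0.4849
−0.248·log₂(0.248) = 0.4989
−0.129·log₂(0.129) = 0.3811
−0.397·log₂(0.397) = 0.5291
Sum ≈ 1.8940 → 1.8940 bits.

1.8940 bits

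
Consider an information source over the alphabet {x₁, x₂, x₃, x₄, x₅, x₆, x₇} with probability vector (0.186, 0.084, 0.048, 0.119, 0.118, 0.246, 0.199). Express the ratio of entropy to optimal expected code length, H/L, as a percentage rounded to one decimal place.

Entropy H = −Σ p log₂ p ≈ 2.6523 bits.
Huffman merges: 6/125+21/250→33/250; 59/500+119/1000→237/1000; 33/250+93/500→159/500; 199/1000+237/1000→109/250; 123/500+159/500→141/250; 109/250+141/250→1. L = 2687/1000 ≈ 2.6870.
Efficiency = H/L = 2.6523/2.6870 = 98.7%.

98.7%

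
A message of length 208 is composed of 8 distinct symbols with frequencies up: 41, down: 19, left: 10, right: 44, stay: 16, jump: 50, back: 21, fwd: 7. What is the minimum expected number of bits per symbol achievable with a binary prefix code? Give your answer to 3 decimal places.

Probabilities are the counts divided by 208.
Repeatedly combine the two least-probable nodes; the expected code length is the sum of the merged weights.
merge 7/208 + 5/104 → 17/208
merge 1/13 + 17/208 → 33/208
merge 19/208 + 21/208 → 5/26
merge 33/208 + 5/26 → 73/208
merge 41/208 + 11/52 → 85/208
merge 25/104 + 73/208 → 123/208
merge 85/208 + 123/208 → 1
L = 17/208 + 33/208 + 5/26 + 73/208 + 85/208 + 123/208 + 1 = 579/208 ≈ 2.784 bits/symbol.

2.784 bits/symbol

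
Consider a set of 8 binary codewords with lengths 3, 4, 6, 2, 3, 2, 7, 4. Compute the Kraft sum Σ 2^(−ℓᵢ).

With common denominator 2^7 = 128: Σ 2^(−ℓᵢ) = 16/128 + 8/128 + 2/128 + 32/128 + 16/128 + 32/128 + 1/128 + 8/128 = 115/128 = 0.8984375.

0.8984375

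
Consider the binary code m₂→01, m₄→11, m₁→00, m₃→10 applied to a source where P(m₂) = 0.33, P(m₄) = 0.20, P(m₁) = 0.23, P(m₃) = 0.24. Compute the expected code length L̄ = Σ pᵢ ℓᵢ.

2 bits/symbol

L̄ = Σ pᵢ·ℓᵢ = 0.33·2 + 0.20·2 + 0.23·2 + 0.24·2 = 2 bits/symbol.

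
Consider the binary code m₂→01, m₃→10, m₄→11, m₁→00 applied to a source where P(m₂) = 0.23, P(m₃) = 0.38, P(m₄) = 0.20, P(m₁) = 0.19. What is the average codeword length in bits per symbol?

L̄ = Σ pᵢ·ℓᵢ = 0.23·2 + 0.38·2 + 0.20·2 + 0.19·2 = 2 bits/symbol.

2 bits/symbol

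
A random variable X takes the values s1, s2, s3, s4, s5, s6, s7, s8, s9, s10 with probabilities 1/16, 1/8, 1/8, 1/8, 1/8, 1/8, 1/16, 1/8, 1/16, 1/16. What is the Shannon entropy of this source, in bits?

Each probability is a power of 1/2, so log₂(1/p) is an integer.
H = Σ p·log₂(1/p) = 1/16·4 + 1/8·3 + 1/8·3 + 1/8·3 + 1/8·3 + 1/8·3 + 1/16·4 + 1/8·3 + 1/16·4 + 1/16·4 = 3.25 bits.

3.25 bits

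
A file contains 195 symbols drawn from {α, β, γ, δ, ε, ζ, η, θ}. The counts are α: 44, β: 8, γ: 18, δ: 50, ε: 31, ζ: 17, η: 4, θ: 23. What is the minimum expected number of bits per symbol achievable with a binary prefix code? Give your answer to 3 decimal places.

Probabilities are the counts divided by 195.
Repeatedly combine the two least-probable nodes; the expected code length is the sum of the merged weights.
merge 4/195 + 8/195 → 4/65
merge 4/65 + 17/195 → 29/195
merge 6/65 + 23/195 → 41/195
merge 29/195 + 31/195 → 4/13
merge 41/195 + 44/195 → 17/39
merge 10/39 + 4/13 → 22/39
merge 17/39 + 22/39 → 1
L = 4/65 + 29/195 + 41/195 + 4/13 + 17/39 + 22/39 + 1 = 532/195 ≈ 2.728 bits/symbol.

2.728 bits/symbol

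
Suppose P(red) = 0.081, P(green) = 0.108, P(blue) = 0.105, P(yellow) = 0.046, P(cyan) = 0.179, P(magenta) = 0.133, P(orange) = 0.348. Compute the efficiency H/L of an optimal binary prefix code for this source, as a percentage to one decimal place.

98.0%

Entropy H = −Σ p log₂ p ≈ 2.5475 bits.
Huffman merges: 23/500+81/1000→127/1000; 21/200+27/250→213/1000; 127/1000+133/1000→13/50; 179/1000+213/1000→49/125; 13/50+87/250→76/125; 49/125+76/125→1. L = 13/5 ≈ 2.6000.
Efficiency = H/L = 2.5475/2.6000 = 98.0%.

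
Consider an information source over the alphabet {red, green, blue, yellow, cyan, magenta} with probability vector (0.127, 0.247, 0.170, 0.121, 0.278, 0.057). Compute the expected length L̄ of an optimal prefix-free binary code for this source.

2.475 bits/symbol

Repeatedly combine the two least-probable nodes; the expected code length is the sum of the merged weights.
merge 57/1000 + 121/1000 → 89/500
merge 127/1000 + 17/100 → 297/1000
merge 89/500 + 247/1000 → 17/40
merge 139/500 + 297/1000 → 23/40
merge 17/40 + 23/40 → 1
L = 89/500 + 297/1000 + 17/40 + 23/40 + 1 = 99/40 = 2.475 bits/symbol.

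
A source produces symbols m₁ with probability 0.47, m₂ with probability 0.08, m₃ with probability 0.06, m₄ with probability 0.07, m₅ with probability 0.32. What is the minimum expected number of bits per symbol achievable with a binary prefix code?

1.87 bits/symbol

Repeatedly combine the two least-probable nodes; the expected code length is the sum of the merged weights.
merge 3/50 + 7/100 → 13/100
merge 2/25 + 13/100 → 21/100
merge 21/100 + 8/25 → 53/100
merge 47/100 + 53/100 → 1
L = 13/100 + 21/100 + 53/100 + 1 = 187/100 = 1.87 bits/symbol.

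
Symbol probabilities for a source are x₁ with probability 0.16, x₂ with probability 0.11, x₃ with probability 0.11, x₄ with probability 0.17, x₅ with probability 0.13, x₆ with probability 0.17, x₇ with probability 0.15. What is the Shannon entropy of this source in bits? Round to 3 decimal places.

H = −Σ pᵢ log₂ pᵢ.
−0.16·log₂(0.16) = 0.4230
−0.11·log₂(0.11) = 0.3503
−0.11·log₂(0.11) = 0.3503
−0.17·log₂(0.17) = 0.4346
−0.13·log₂(0.13) = 0.3826
−0.17·log₂(0.17) = 0.4346
−0.15·log₂(0.15) = 0.4105
Sum ≈ 2.7860 → 2.786 bits.

2.786 bits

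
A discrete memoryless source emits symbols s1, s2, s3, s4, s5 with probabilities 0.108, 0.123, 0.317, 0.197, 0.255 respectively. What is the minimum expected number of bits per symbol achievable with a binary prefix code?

2.231 bits/symbol

Repeatedly combine the two least-probable nodes; the expected code length is the sum of the merged weights.
merge 27/250 + 123/1000 → 231/1000
merge 197/1000 + 231/1000 → 107/250
merge 51/200 + 317/1000 → 143/250
merge 107/250 + 143/250 → 1
L = 231/1000 + 107/250 + 143/250 + 1 = 2231/1000 = 2.231 bits/symbol.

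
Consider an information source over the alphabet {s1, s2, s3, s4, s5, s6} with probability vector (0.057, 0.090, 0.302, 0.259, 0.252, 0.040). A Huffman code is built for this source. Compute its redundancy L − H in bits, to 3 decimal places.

0.022 bits

Entropy H = −Σ p log₂ p ≈ 2.2615 bits.
Huffman merges: 1/25+57/1000→97/1000; 9/100+97/1000→187/1000; 187/1000+63/250→439/1000; 259/1000+151/500→561/1000; 439/1000+561/1000→1. L = 571/250 ≈ 2.2840.
L − H = 2.2840 − 2.2615 = 0.022 bits.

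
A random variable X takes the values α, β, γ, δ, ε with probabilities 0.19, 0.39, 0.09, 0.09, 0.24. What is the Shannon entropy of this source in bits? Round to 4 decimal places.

2.1045 bits

H = −Σ pᵢ log₂ pᵢ.
−0.19·log₂(0.19) = 0.4552
−0.39·log₂(0.39) = 0.5298
−0.09·log₂(0.09) = 0.3127
−0.09·log₂(0.09) = 0.3127
−0.24·log₂(0.24) = 0.4941
Sum ≈ 2.1045 → 2.1045 bits.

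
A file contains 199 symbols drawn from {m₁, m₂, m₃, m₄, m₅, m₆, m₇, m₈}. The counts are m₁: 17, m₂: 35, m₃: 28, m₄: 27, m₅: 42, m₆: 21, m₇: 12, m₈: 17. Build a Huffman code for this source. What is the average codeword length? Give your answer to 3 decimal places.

2.935 bits/symbol

Probabilities are the counts divided by 199.
Repeatedly combine the two least-probable nodes; the expected code length is the sum of the merged weights.
merge 12/199 + 17/199 → 29/199
merge 17/199 + 21/199 → 38/199
merge 27/199 + 28/199 → 55/199
merge 29/199 + 35/199 → 64/199
merge 38/199 + 42/199 → 80/199
merge 55/199 + 64/199 → 119/199
merge 80/199 + 119/199 → 1
L = 29/199 + 38/199 + 55/199 + 64/199 + 80/199 + 119/199 + 1 = 584/199 ≈ 2.935 bits/symbol.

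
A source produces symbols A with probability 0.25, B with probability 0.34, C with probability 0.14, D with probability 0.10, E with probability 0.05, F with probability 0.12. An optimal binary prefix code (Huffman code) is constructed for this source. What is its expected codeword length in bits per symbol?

2.41 bits/symbol

Repeatedly combine the two least-probable nodes; the expected code length is the sum of the merged weights.
merge 1/20 + 1/10 → 3/20
merge 3/25 + 7/50 → 13/50
merge 3/20 + 1/4 → 2/5
merge 13/50 + 17/50 → 3/5
merge 2/5 + 3/5 → 1
L = 3/20 + 13/50 + 2/5 + 3/5 + 1 = 241/100 = 2.41 bits/symbol.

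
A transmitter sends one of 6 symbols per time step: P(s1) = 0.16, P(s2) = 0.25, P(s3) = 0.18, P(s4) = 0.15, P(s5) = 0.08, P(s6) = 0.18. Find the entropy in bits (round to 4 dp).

2.5157 bits

H = −Σ pᵢ log₂ pᵢ.
−0.16·log₂(0.16) = 0.4230
−0.25·log₂(0.25) = 0.5000
−0.18·log₂(0.18) = 0.4453
−0.15·log₂(0.15) = 0.4105
−0.08·log₂(0.08) = 0.2915
−0.18·log₂(0.18) = 0.4453
Sum ≈ 2.5157 → 2.5157 bits.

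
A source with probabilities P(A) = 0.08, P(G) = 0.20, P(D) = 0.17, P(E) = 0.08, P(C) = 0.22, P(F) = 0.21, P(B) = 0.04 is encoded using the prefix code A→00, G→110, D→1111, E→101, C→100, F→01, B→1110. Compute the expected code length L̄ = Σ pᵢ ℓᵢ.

L̄ = Σ pᵢ·ℓᵢ = 0.08·2 + 0.20·3 + 0.17·4 + 0.08·3 + 0.22·3 + 0.21·2 + 0.04·4 = 2.92 bits/symbol.

2.92 bits/symbol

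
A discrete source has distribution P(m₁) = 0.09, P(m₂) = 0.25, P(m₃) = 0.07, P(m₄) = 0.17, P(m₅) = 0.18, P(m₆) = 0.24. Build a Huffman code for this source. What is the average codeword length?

2.49 bits/symbol

Repeatedly combine the two least-probable nodes; the expected code length is the sum of the merged weights.
merge 7/100 + 9/100 → 4/25
merge 4/25 + 17/100 → 33/100
merge 9/50 + 6/25 → 21/50
merge 1/4 + 33/100 → 29/50
merge 21/50 + 29/50 → 1
L = 4/25 + 33/100 + 21/50 + 29/50 + 1 = 249/100 = 2.49 bits/symbol.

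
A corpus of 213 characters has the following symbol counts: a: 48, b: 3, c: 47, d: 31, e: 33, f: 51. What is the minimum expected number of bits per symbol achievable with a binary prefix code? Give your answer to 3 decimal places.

Probabilities are the counts divided by 213.
Repeatedly combine the two least-probable nodes; the expected code length is the sum of the merged weights.
merge 1/71 + 31/213 → 34/213
merge 11/71 + 34/213 → 67/213
merge 47/213 + 16/71 → 95/213
merge 17/71 + 67/213 → 118/213
merge 95/213 + 118/213 → 1
L = 34/213 + 67/213 + 95/213 + 118/213 + 1 = 527/213 ≈ 2.474 bits/symbol.

2.474 bits/symbol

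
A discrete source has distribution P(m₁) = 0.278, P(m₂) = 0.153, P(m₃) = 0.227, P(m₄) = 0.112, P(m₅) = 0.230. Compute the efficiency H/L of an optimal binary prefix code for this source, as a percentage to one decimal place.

99.6%

Entropy H = −Σ p log₂ p ≈ 2.2548 bits.
Huffman merges: 14/125+153/1000→53/200; 227/1000+23/100→457/1000; 53/200+139/500→543/1000; 457/1000+543/1000→1. L = 453/200 ≈ 2.2650.
Efficiency = H/L = 2.2548/2.2650 = 99.6%.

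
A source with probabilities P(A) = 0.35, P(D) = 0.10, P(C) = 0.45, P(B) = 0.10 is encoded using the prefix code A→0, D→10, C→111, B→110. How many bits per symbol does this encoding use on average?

L̄ = Σ pᵢ·ℓᵢ = 0.35·1 + 0.10·2 + 0.45·3 + 0.10·3 = 2.2 bits/symbol.

2.2 bits/symbol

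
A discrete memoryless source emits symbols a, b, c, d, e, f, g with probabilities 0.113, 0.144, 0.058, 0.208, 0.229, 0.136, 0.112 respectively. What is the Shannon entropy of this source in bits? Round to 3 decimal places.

H = −Σ pᵢ log₂ pᵢ.
−0.113·log₂(0.113) = 0.3555
−0.144·log₂(0.144) = 0.4026
−0.058·log₂(0.058) = 0.2383
−0.208·log₂(0.208) = 0.4712
−0.229·log₂(0.229) = 0.4870
−0.136·log₂(0.136) = 0.3915
−0.112·log₂(0.112) = 0.3537
Sum ≈ 2.6997 → 2.700 bits.

2.700 bits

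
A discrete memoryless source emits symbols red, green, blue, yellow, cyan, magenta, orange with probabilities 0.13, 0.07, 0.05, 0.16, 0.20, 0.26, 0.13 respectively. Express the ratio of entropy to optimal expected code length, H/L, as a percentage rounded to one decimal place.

Entropy H = −Σ p log₂ p ≈ 2.6426 bits.
Huffman merges: 1/20+7/100→3/25; 3/25+13/100→1/4; 13/100+4/25→29/100; 1/5+1/4→9/20; 13/50+29/100→11/20; 9/20+11/20→1. L = 133/50 ≈ 2.6600.
Efficiency = H/L = 2.6426/2.6600 = 99.3%.

99.3%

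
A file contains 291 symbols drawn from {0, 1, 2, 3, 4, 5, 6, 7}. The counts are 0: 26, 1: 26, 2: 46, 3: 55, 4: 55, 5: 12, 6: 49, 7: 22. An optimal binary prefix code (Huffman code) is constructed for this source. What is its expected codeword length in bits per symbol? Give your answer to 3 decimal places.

2.918 bits/symbol

Probabilities are the counts divided by 291.
Repeatedly combine the two least-probable nodes; the expected code length is the sum of the merged weights.
merge 4/97 + 22/291 → 34/291
merge 26/291 + 26/291 → 52/291
merge 34/291 + 46/291 → 80/291
merge 49/291 + 52/291 → 101/291
merge 55/291 + 55/291 → 110/291
merge 80/291 + 101/291 → 181/291
merge 110/291 + 181/291 → 1
L = 34/291 + 52/291 + 80/291 + 101/291 + 110/291 + 181/291 + 1 = 283/97 ≈ 2.918 bits/symbol.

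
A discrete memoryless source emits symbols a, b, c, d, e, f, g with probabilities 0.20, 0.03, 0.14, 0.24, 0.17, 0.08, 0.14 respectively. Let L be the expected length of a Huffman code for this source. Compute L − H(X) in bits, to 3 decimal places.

0.039 bits

Entropy H = −Σ p log₂ p ≈ 2.6306 bits.
Huffman merges: 3/100+2/25→11/100; 11/100+7/50→1/4; 7/50+17/100→31/100; 1/5+6/25→11/25; 1/4+31/100→14/25; 11/25+14/25→1. L = 267/100 ≈ 2.6700.
L − H = 2.6700 − 2.6306 = 0.039 bits.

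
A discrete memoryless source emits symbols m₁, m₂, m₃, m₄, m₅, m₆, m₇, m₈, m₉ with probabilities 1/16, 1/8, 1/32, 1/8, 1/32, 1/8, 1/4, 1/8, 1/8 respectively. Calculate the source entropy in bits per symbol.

2.9375 bits

Each probability is a power of 1/2, so log₂(1/p) is an integer.
H = Σ p·log₂(1/p) = 1/16·4 + 1/8·3 + 1/32·5 + 1/8·3 + 1/32·5 + 1/8·3 + 1/4·2 + 1/8·3 + 1/8·3 = 2.9375 bits.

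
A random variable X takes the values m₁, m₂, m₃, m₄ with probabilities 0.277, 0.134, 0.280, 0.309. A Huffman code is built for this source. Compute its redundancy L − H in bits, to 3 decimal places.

Entropy H = −Σ p log₂ p ≈ 1.9393 bits.
Huffman merges: 67/500+277/1000→411/1000; 7/25+309/1000→589/1000; 411/1000+589/1000→1. L = 2 ≈ 2.0000.
L − H = 2.0000 − 1.9393 = 0.061 bits.

0.061 bits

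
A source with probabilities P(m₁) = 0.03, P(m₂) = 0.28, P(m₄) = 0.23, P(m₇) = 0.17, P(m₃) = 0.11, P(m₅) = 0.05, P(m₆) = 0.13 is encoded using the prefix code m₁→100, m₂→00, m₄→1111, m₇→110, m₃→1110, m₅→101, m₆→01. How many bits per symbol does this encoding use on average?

2.93 bits/symbol

L̄ = Σ pᵢ·ℓᵢ = 0.03·3 + 0.28·2 + 0.23·4 + 0.17·3 + 0.11·4 + 0.05·3 + 0.13·2 = 2.93 bits/symbol.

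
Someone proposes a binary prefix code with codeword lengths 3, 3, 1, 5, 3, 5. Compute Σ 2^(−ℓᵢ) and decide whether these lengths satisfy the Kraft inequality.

With common denominator 2^5 = 32: Σ 2^(−ℓᵢ) = 4/32 + 4/32 + 16/32 + 1/32 + 4/32 + 1/32 = 30/32 = 0.9375.
Kraft's inequality requires Σ ≤ 1; here Σ = 0.9375 ≤ 1, so such a prefix code exists.

0.9375; yes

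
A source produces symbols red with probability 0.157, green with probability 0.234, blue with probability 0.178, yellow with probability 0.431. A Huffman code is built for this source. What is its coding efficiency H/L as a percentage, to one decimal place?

Entropy H = −Σ p log₂ p ≈ 1.8763 bits.
Huffman merges: 157/1000+89/500→67/200; 117/500+67/200→569/1000; 431/1000+569/1000→1. L = 238/125 ≈ 1.9040.
Efficiency = H/L = 1.8763/1.9040 = 98.5%.

98.5%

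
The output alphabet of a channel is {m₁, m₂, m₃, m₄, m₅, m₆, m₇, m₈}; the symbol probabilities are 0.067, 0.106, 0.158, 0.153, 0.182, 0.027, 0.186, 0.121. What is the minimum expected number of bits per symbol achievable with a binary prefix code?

Repeatedly combine the two least-probable nodes; the expected code length is the sum of the merged weights.
merge 27/1000 + 67/1000 → 47/500
merge 47/500 + 53/500 → 1/5
merge 121/1000 + 153/1000 → 137/500
merge 79/500 + 91/500 → 17/50
merge 93/500 + 1/5 → 193/500
merge 137/500 + 17/50 → 307/500
merge 193/500 + 307/500 → 1
L = 47/500 + 1/5 + 137/500 + 17/50 + 193/500 + 307/500 + 1 = 727/250 = 2.908 bits/symbol.

2.908 bits/symbol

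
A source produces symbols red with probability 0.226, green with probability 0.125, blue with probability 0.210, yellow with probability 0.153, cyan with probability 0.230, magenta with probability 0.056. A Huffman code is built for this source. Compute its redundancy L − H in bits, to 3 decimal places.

Entropy H = −Σ p log₂ p ≈ 2.4677 bits.
Huffman merges: 7/125+1/8→181/1000; 153/1000+181/1000→167/500; 21/100+113/500→109/250; 23/100+167/500→141/250; 109/250+141/250→1. L = 503/200 ≈ 2.5150.
L − H = 2.5150 − 2.4677 = 0.047 bits.

0.047 bits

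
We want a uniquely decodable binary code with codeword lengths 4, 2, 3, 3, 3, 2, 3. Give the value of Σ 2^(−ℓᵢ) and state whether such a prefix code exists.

1.0625; no

With common denominator 2^4 = 16: Σ 2^(−ℓᵢ) = 1/16 + 4/16 + 2/16 + 2/16 + 2/16 + 4/16 + 2/16 = 17/16 = 1.0625.
Kraft's inequality requires Σ ≤ 1; here Σ = 1.0625 > 1, so no such prefix code exists.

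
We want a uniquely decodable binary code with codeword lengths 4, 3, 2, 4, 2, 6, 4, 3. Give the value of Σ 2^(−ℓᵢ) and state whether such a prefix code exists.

With common denominator 2^6 = 64: Σ 2^(−ℓᵢ) = 4/64 + 8/64 + 16/64 + 4/64 + 16/64 + 1/64 + 4/64 + 8/64 = 61/64 = 0.953125.
Kraft's inequality requires Σ ≤ 1; here Σ = 0.953125 ≤ 1, so such a prefix code exists.

0.953125; yes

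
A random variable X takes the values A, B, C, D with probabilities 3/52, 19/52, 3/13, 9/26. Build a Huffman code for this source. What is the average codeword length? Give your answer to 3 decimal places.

1.923 bits/symbol

Repeatedly combine the two least-probable nodes; the expected code length is the sum of the merged weights.
merge 3/52 + 3/13 → 15/52
merge 15/52 + 9/26 → 33/52
merge 19/52 + 33/52 → 1
L = 15/52 + 33/52 + 1 = 25/13 ≈ 1.923 bits/symbol.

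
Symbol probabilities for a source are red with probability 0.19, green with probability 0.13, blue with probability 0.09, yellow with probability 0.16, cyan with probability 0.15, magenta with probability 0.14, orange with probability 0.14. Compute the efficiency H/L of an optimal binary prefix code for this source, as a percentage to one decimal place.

98.9%

Entropy H = −Σ p log₂ p ≈ 2.7783 bits.
Huffman merges: 9/100+13/100→11/50; 7/50+7/50→7/25; 3/20+4/25→31/100; 19/100+11/50→41/100; 7/25+31/100→59/100; 41/100+59/100→1. L = 281/100 ≈ 2.8100.
Efficiency = H/L = 2.7783/2.8100 = 98.9%.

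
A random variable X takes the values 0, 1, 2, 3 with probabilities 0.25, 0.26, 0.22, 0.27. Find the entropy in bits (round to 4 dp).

1.9959 bits

H = −Σ pᵢ log₂ pᵢ.
−0.25·log₂(0.25) = 0.5000
−0.26·log₂(0.26) = 0.5053
−0.22·log₂(0.22) = 0.4806
−0.27·log₂(0.27) = 0.5100
Sum ≈ 1.9959 → 1.9959 bits.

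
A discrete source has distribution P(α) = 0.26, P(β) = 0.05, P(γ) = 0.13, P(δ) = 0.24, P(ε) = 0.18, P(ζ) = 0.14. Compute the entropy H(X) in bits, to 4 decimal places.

H = −Σ pᵢ log₂ pᵢ.
−0.26·log₂(0.26) = 0.5053
−0.05·log₂(0.05) = 0.2161
−0.13·log₂(0.13) = 0.3826
−0.24·log₂(0.24) = 0.4941
−0.18·log₂(0.18) = 0.4453
−0.14·log₂(0.14) = 0.3971
Sum ≈ 2.4406 → 2.4406 bits.

2.4406 bits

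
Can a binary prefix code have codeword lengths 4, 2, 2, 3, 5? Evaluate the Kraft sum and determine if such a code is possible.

With common denominator 2^5 = 32: Σ 2^(−ℓᵢ) = 2/32 + 8/32 + 8/32 + 4/32 + 1/32 = 23/32 = 0.71875.
Kraft's inequality requires Σ ≤ 1; here Σ = 0.71875 ≤ 1, so such a prefix code exists.

0.71875; yes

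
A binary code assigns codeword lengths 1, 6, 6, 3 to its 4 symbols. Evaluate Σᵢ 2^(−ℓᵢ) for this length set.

With common denominator 2^6 = 64: Σ 2^(−ℓᵢ) = 32/64 + 1/64 + 1/64 + 8/64 = 42/64 = 0.65625.

0.65625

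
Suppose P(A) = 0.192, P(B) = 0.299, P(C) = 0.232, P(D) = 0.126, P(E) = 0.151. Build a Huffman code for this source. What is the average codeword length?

2.277 bits/symbol

Repeatedly combine the two least-probable nodes; the expected code length is the sum of the merged weights.
merge 63/500 + 151/1000 → 277/1000
merge 24/125 + 29/125 → 53/125
merge 277/1000 + 299/1000 → 72/125
merge 53/125 + 72/125 → 1
L = 277/1000 + 53/125 + 72/125 + 1 = 2277/1000 = 2.277 bits/symbol.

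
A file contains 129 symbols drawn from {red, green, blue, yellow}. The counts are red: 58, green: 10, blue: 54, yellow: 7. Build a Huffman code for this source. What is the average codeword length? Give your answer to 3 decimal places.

Probabilities are the counts divided by 129.
Repeatedly combine the two least-probable nodes; the expected code length is the sum of the merged weights.
merge 7/129 + 10/129 → 17/129
merge 17/129 + 18/43 → 71/129
merge 58/129 + 71/129 → 1
L = 17/129 + 71/129 + 1 = 217/129 ≈ 1.682 bits/symbol.

1.682 bits/symbol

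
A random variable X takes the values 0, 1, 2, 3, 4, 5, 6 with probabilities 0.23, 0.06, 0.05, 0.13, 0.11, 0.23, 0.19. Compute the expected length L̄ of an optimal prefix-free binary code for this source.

2.65 bits/symbol

Repeatedly combine the two least-probable nodes; the expected code length is the sum of the merged weights.
merge 1/20 + 3/50 → 11/100
merge 11/100 + 11/100 → 11/50
merge 13/100 + 19/100 → 8/25
merge 11/50 + 23/100 → 9/20
merge 23/100 + 8/25 → 11/20
merge 9/20 + 11/20 → 1
L = 11/100 + 11/50 + 8/25 + 9/20 + 11/20 + 1 = 53/20 = 2.65 bits/symbol.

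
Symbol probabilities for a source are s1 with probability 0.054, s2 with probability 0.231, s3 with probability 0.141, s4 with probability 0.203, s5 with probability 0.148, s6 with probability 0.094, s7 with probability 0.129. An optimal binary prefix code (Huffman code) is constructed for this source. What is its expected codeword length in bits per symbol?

Repeatedly combine the two least-probable nodes; the expected code length is the sum of the merged weights.
merge 27/500 + 47/500 → 37/250
merge 129/1000 + 141/1000 → 27/100
merge 37/250 + 37/250 → 37/125
merge 203/1000 + 231/1000 → 217/500
merge 27/100 + 37/125 → 283/500
merge 217/500 + 283/500 → 1
L = 37/250 + 27/100 + 37/125 + 217/500 + 283/500 + 1 = 1357/500 = 2.714 bits/symbol.

2.714 bits/symbol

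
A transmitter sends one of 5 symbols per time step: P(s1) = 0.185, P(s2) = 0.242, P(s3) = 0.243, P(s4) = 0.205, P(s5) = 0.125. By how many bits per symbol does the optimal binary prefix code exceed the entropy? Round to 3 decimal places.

Entropy H = −Σ p log₂ p ≈ 2.2854 bits.
Huffman merges: 1/8+37/200→31/100; 41/200+121/500→447/1000; 243/1000+31/100→553/1000; 447/1000+553/1000→1. L = 231/100 ≈ 2.3100.
L − H = 2.3100 − 2.2854 = 0.025 bits.

0.025 bits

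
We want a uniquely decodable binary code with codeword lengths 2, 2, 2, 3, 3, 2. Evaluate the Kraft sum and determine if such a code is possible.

1.25; no

With common denominator 2^3 = 8: Σ 2^(−ℓᵢ) = 2/8 + 2/8 + 2/8 + 1/8 + 1/8 + 2/8 = 10/8 = 1.25.
Kraft's inequality requires Σ ≤ 1; here Σ = 1.25 > 1, so no such prefix code exists.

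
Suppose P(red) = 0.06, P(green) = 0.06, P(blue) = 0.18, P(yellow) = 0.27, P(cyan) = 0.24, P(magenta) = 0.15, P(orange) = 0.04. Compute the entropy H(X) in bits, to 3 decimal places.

H = −Σ pᵢ log₂ pᵢ.
−0.06·log₂(0.06) = 0.2435
−0.06·log₂(0.06) = 0.2435
−0.18·log₂(0.18) = 0.4453
−0.27·log₂(0.27) = 0.5100
−0.24·log₂(0.24) = 0.4941
−0.15·log₂(0.15) = 0.4105
−0.04·log₂(0.04) = 0.1858
Sum ≈ 2.5328 → 2.533 bits.

2.533 bits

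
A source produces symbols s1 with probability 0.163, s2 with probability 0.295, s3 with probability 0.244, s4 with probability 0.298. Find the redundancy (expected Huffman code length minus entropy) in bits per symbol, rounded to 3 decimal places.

Entropy H = −Σ p log₂ p ≈ 1.9632 bits.
Huffman merges: 163/1000+61/250→407/1000; 59/200+149/500→593/1000; 407/1000+593/1000→1. L = 2 ≈ 2.0000.
L − H = 2.0000 − 1.9632 = 0.037 bits.

0.037 bits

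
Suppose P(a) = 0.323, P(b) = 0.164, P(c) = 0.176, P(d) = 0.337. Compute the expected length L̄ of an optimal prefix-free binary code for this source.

2 bits/symbol

Repeatedly combine the two least-probable nodes; the expected code length is the sum of the merged weights.
merge 41/250 + 22/125 → 17/50
merge 323/1000 + 337/1000 → 33/50
merge 17/50 + 33/50 → 1
L = 17/50 + 33/50 + 1 = 2 bits/symbol.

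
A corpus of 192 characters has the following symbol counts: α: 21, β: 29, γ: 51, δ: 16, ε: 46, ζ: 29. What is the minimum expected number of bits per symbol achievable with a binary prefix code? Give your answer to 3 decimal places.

Probabilities are the counts divided by 192.
Repeatedly combine the two least-probable nodes; the expected code length is the sum of the merged weights.
merge 1/12 + 7/64 → 37/192
merge 29/192 + 29/192 → 29/96
merge 37/192 + 23/96 → 83/192
merge 17/64 + 29/96 → 109/192
merge 83/192 + 109/192 → 1
L = 37/192 + 29/96 + 83/192 + 109/192 + 1 = 479/192 ≈ 2.495 bits/symbol.

2.495 bits/symbol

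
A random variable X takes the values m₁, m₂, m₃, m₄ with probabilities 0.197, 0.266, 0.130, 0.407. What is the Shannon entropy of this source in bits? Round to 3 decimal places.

1.880 bits

H = −Σ pᵢ log₂ pᵢ.
−0.197·log₂(0.197) = 0.4617
−0.266·log₂(0.266) = 0.5082
−0.130·log₂(0.130) = 0.3826
−0.407·log₂(0.407) = 0.5278
Sum ≈ 1.8804 → 1.880 bits.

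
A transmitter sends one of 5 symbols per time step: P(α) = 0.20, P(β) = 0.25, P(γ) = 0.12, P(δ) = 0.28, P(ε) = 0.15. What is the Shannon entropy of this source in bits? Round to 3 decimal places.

2.256 bits

H = −Σ pᵢ log₂ pᵢ.
−0.20·log₂(0.20) = 0.4644
−0.25·log₂(0.25) = 0.5000
−0.12·log₂(0.12) = 0.3671
−0.28·log₂(0.28) = 0.5142
−0.15·log₂(0.15) = 0.4105
Sum ≈ 2.2562 → 2.256 bits.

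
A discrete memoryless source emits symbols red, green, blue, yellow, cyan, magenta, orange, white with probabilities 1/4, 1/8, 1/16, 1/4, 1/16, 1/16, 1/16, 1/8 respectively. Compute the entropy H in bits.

2.75 bits

Each probability is a power of 1/2, so log₂(1/p) is an integer.
H = Σ p·log₂(1/p) = 1/4·2 + 1/8·3 + 1/16·4 + 1/4·2 + 1/16·4 + 1/16·4 + 1/16·4 + 1/8·3 = 2.75 bits.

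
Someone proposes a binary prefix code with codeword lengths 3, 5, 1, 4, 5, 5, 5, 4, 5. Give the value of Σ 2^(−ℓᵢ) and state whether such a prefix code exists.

0.90625; yes

With common denominator 2^5 = 32: Σ 2^(−ℓᵢ) = 4/32 + 1/32 + 16/32 + 2/32 + 1/32 + 1/32 + 1/32 + 2/32 + 1/32 = 29/32 = 0.90625.
Kraft's inequality requires Σ ≤ 1; here Σ = 0.90625 ≤ 1, so such a prefix code exists.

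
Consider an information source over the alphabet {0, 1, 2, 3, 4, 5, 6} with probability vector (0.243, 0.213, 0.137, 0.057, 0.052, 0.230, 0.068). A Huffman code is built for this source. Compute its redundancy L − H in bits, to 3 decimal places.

0.027 bits

Entropy H = −Σ p log₂ p ≈ 2.5728 bits.
Huffman merges: 13/250+57/1000→109/1000; 17/250+109/1000→177/1000; 137/1000+177/1000→157/500; 213/1000+23/100→443/1000; 243/1000+157/500→557/1000; 443/1000+557/1000→1. L = 13/5 ≈ 2.6000.
L − H = 2.6000 − 2.5728 = 0.027 bits.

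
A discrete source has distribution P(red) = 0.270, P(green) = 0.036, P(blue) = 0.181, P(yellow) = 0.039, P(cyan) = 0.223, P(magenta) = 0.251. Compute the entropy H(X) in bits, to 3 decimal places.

H = −Σ pᵢ log₂ pᵢ.
−0.270·log₂(0.270) = 0.5100
−0.036·log₂(0.036) = 0.1727
−0.181·log₂(0.181) = 0.4463
−0.039·log₂(0.039) = 0.1825
−0.223·log₂(0.223) = 0.4828
−0.251·log₂(0.251) = 0.5006
Sum ≈ 2.2949 → 2.295 bits.

2.295 bits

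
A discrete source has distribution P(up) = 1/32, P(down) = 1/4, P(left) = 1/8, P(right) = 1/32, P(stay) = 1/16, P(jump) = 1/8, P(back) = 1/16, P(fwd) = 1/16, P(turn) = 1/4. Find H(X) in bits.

Each probability is a power of 1/2, so log₂(1/p) is an integer.
H = Σ p·log₂(1/p) = 1/32·5 + 1/4·2 + 1/8·3 + 1/32·5 + 1/16·4 + 1/8·3 + 1/16·4 + 1/16·4 + 1/4·2 = 2.8125 bits.

2.8125 bits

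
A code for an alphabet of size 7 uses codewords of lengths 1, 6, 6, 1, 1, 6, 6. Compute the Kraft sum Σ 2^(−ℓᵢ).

1.5625

With common denominator 2^6 = 64: Σ 2^(−ℓᵢ) = 32/64 + 1/64 + 1/64 + 32/64 + 32/64 + 1/64 + 1/64 = 100/64 = 1.5625.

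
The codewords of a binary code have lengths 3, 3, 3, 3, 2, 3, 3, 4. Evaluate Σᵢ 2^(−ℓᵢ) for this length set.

With common denominator 2^4 = 16: Σ 2^(−ℓᵢ) = 2/16 + 2/16 + 2/16 + 2/16 + 4/16 + 2/16 + 2/16 + 1/16 = 17/16 = 1.0625.

1.0625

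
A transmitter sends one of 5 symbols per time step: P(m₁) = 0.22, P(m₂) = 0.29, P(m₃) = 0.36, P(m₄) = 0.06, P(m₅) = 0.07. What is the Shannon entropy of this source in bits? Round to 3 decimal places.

H = −Σ pᵢ log₂ pᵢ.
−0.22·log₂(0.22) = 0.4806
−0.29·log₂(0.29) = 0.5179
−0.36·log₂(0.36) = 0.5306
−0.06·log₂(0.06) = 0.2435
−0.07·log₂(0.07) = 0.2686
Sum ≈ 2.0412 → 2.041 bits.

2.041 bits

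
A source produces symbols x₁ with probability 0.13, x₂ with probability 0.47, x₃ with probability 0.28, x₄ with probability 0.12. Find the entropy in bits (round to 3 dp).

1.776 bits

H = −Σ pᵢ log₂ pᵢ.
−0.13·log₂(0.13) = 0.3826
−0.47·log₂(0.47) = 0.5120
−0.28·log₂(0.28) = 0.5142
−0.12·log₂(0.12) = 0.3671
Sum ≈ 1.7759 → 1.776 bits.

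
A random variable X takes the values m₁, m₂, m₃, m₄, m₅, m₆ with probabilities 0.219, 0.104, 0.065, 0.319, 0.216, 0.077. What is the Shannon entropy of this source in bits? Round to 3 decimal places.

2.364 bits

H = −Σ pᵢ log₂ pᵢ.
−0.219·log₂(0.219) = 0.4798
−0.104·log₂(0.104) = 0.3396
−0.065·log₂(0.065) = 0.2563
−0.319·log₂(0.319) = 0.5258
−0.216·log₂(0.216) = 0.4776
−0.077·log₂(0.077) = 0.2848
Sum ≈ 2.3640 → 2.364 bits.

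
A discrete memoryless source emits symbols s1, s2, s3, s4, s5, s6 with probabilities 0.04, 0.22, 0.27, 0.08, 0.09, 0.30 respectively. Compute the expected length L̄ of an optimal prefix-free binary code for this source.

Repeatedly combine the two least-probable nodes; the expected code length is the sum of the merged weights.
merge 1/25 + 2/25 → 3/25
merge 9/100 + 3/25 → 21/100
merge 21/100 + 11/50 → 43/100
merge 27/100 + 3/10 → 57/100
merge 43/100 + 57/100 → 1
L = 3/25 + 21/100 + 43/100 + 57/100 + 1 = 233/100 = 2.33 bits/symbol.

2.33 bits/symbol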